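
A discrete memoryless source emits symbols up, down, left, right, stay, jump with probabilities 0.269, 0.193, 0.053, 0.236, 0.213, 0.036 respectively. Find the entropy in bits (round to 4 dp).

H = −Σ pᵢ log₂ pᵢ.
−0.269·log₂(0.269) = 0.5096
−0.193·log₂(0.193) = 0.4581
−0.053·log₂(0.053) = 0.2246
−0.236·log₂(0.236) = 0.4916
−0.213·log₂(0.213) = 0.4752
−0.036·log₂(0.036) = 0.1727
Sum ≈ 2.3317 → 2.3317 bits.

2.3317 bits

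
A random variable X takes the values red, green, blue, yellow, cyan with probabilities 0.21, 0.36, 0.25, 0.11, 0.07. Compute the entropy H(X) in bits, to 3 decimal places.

H = −Σ pᵢ log₂ pᵢ.
−0.21·log₂(0.21) = 0.4728
−0.36·log₂(0.36) = 0.5306
−0.25·log₂(0.25) = 0.5000
−0.11·log₂(0.11) = 0.3503
−0.07·log₂(0.07) = 0.2686
Sum ≈ 2.1223 → 2.122 bits.

2.122 bits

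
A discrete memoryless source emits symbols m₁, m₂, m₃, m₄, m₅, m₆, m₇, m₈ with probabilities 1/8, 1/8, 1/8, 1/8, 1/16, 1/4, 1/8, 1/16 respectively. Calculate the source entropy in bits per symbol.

Each probability is a power of 1/2, so log₂(1/p) is an integer.
H = Σ p·log₂(1/p) = 1/8·3 + 1/8·3 + 1/8·3 + 1/8·3 + 1/16·4 + 1/4·2 + 1/8·3 + 1/16·4 = 2.875 bits.

2.875 bits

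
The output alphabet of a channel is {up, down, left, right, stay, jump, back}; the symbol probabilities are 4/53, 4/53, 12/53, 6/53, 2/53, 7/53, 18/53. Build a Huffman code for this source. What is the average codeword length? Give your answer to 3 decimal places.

Repeatedly combine the two least-probable nodes; the expected code length is the sum of the merged weights.
merge 2/53 + 4/53 → 6/53
merge 4/53 + 6/53 → 10/53
merge 6/53 + 7/53 → 13/53
merge 10/53 + 12/53 → 22/53
merge 13/53 + 18/53 → 31/53
merge 22/53 + 31/53 → 1
L = 6/53 + 10/53 + 13/53 + 22/53 + 31/53 + 1 = 135/53 ≈ 2.547 bits/symbol.

2.547 bits/symbol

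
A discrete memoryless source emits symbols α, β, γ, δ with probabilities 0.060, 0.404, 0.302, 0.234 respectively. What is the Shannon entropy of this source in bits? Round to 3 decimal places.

1.784 bits

H = −Σ pᵢ log₂ pᵢ.
−0.060·log₂(0.060) = 0.2435
−0.404·log₂(0.404) = 0.5283
−0.302·log₂(0.302) = 0.5217
−0.234·log₂(0.234) = 0.4903
Sum ≈ 1.7838 → 1.784 bits.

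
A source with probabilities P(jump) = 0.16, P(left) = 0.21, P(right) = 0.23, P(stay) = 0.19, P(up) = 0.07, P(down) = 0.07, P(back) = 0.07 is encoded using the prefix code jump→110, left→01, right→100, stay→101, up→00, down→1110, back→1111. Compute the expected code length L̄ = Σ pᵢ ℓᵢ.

2.86 bits/symbol

L̄ = Σ pᵢ·ℓᵢ = 0.16·3 + 0.21·2 + 0.23·3 + 0.19·3 + 0.07·2 + 0.07·4 + 0.07·4 = 2.86 bits/symbol.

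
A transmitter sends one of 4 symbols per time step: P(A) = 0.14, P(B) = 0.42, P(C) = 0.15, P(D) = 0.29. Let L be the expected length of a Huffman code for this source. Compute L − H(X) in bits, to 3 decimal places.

Entropy H = −Σ p log₂ p ≈ 1.8512 bits.
Huffman merges: 7/50+3/20→29/100; 29/100+29/100→29/50; 21/50+29/50→1. L = 187/100 ≈ 1.8700.
L − H = 1.8700 − 1.8512 = 0.019 bits.

0.019 bits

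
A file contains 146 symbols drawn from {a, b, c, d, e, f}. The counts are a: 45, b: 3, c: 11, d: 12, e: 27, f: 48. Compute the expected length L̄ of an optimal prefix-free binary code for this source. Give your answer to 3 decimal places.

2.274 bits/symbol

Probabilities are the counts divided by 146.
Repeatedly combine the two least-probable nodes; the expected code length is the sum of the merged weights.
merge 3/146 + 11/146 → 7/73
merge 6/73 + 7/73 → 13/73
merge 13/73 + 27/146 → 53/146
merge 45/146 + 24/73 → 93/146
merge 53/146 + 93/146 → 1
L = 7/73 + 13/73 + 53/146 + 93/146 + 1 = 166/73 ≈ 2.274 bits/symbol.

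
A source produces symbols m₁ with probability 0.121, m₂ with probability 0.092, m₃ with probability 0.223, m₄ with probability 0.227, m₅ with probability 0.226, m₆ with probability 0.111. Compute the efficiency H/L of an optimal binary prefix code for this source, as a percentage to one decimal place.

98.6%

Entropy H = −Σ p log₂ p ≈ 2.4907 bits.
Huffman merges: 23/250+111/1000→203/1000; 121/1000+203/1000→81/250; 223/1000+113/500→449/1000; 227/1000+81/250→551/1000; 449/1000+551/1000→1. L = 2527/1000 ≈ 2.5270.
Efficiency = H/L = 2.4907/2.5270 = 98.6%.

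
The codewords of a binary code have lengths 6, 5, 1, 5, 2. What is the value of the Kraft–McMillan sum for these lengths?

0.828125

With common denominator 2^6 = 64: Σ 2^(−ℓᵢ) = 1/64 + 2/64 + 32/64 + 2/64 + 16/64 = 53/64 = 0.828125.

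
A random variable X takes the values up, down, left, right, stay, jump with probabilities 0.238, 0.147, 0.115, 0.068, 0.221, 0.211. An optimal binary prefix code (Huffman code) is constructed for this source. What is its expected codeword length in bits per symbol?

Repeatedly combine the two least-probable nodes; the expected code length is the sum of the merged weights.
merge 17/250 + 23/200 → 183/1000
merge 147/1000 + 183/1000 → 33/100
merge 211/1000 + 221/1000 → 54/125
merge 119/500 + 33/100 → 71/125
merge 54/125 + 71/125 → 1
L = 183/1000 + 33/100 + 54/125 + 71/125 + 1 = 2513/1000 = 2.513 bits/symbol.

2.513 bits/symbol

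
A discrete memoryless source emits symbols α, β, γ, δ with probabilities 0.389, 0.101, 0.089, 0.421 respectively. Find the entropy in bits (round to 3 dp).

1.700 bits

H = −Σ pᵢ log₂ pᵢ.
−0.389·log₂(0.389) = 0.5299
−0.101·log₂(0.101) = 0.3341
−0.089·log₂(0.089) = 0.3106
−0.421·log₂(0.421) = 0.5255
Sum ≈ 1.7000 → 1.700 bits.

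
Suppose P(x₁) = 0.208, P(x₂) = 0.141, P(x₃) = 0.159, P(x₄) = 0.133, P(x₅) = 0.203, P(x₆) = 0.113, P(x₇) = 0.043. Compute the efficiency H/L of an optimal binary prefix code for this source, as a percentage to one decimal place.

98.2%

Entropy H = −Σ p log₂ p ≈ 2.6962 bits.
Huffman merges: 43/1000+113/1000→39/250; 133/1000+141/1000→137/500; 39/250+159/1000→63/200; 203/1000+26/125→411/1000; 137/500+63/200→589/1000; 411/1000+589/1000→1. L = 549/200 ≈ 2.7450.
Efficiency = H/L = 2.6962/2.7450 = 98.2%.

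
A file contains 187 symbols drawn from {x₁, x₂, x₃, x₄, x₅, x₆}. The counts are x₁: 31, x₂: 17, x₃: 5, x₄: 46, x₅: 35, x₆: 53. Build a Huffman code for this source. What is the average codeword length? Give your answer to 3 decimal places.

Probabilities are the counts divided by 187.
Repeatedly combine the two least-probable nodes; the expected code length is the sum of the merged weights.
merge 5/187 + 1/11 → 2/17
merge 2/17 + 31/187 → 53/187
merge 35/187 + 46/187 → 81/187
merge 53/187 + 53/187 → 106/187
merge 81/187 + 106/187 → 1
L = 2/17 + 53/187 + 81/187 + 106/187 + 1 = 449/187 ≈ 2.401 bits/symbol.

2.401 bits/symbol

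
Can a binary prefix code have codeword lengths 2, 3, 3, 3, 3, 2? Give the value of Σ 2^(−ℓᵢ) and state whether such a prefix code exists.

With common denominator 2^3 = 8: Σ 2^(−ℓᵢ) = 2/8 + 1/8 + 1/8 + 1/8 + 1/8 + 2/8 = 8/8 = 1.
Kraft's inequality requires Σ ≤ 1; here Σ = 1 ≤ 1, so such a prefix code exists.

1; yes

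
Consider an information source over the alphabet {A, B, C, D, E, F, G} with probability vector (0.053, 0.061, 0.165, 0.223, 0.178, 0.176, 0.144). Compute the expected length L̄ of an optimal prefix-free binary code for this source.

2.713 bits/symbol

Repeatedly combine the two least-probable nodes; the expected code length is the sum of the merged weights.
merge 53/1000 + 61/1000 → 57/500
merge 57/500 + 18/125 → 129/500
merge 33/200 + 22/125 → 341/1000
merge 89/500 + 223/1000 → 401/1000
merge 129/500 + 341/1000 → 599/1000
merge 401/1000 + 599/1000 → 1
L = 57/500 + 129/500 + 341/1000 + 401/1000 + 599/1000 + 1 = 2713/1000 = 2.713 bits/symbol.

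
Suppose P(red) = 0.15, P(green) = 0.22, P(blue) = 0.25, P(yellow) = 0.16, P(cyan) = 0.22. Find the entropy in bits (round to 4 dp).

2.2947 bits

H = −Σ pᵢ log₂ pᵢ.
−0.15·log₂(0.15) = 0.4105
−0.22·log₂(0.22) = 0.4806
−0.25·log₂(0.25) = 0.5000
−0.16·log₂(0.16) = 0.4230
−0.22·log₂(0.22) = 0.4806
Sum ≈ 2.2947 → 2.2947 bits.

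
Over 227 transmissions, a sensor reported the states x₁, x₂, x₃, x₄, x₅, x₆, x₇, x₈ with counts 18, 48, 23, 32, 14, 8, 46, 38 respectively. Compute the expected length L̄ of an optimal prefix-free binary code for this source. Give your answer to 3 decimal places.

Probabilities are the counts divided by 227.
Repeatedly combine the two least-probable nodes; the expected code length is the sum of the merged weights.
merge 8/227 + 14/227 → 22/227
merge 18/227 + 22/227 → 40/227
merge 23/227 + 32/227 → 55/227
merge 38/227 + 40/227 → 78/227
merge 46/227 + 48/227 → 94/227
merge 55/227 + 78/227 → 133/227
merge 94/227 + 133/227 → 1
L = 22/227 + 40/227 + 55/227 + 78/227 + 94/227 + 133/227 + 1 = 649/227 ≈ 2.859 bits/symbol.

2.859 bits/symbol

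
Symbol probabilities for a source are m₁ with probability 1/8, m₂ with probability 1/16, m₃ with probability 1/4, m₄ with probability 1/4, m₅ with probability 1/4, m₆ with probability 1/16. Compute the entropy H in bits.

Each probability is a power of 1/2, so log₂(1/p) is an integer.
H = Σ p·log₂(1/p) = 1/8·3 + 1/16·4 + 1/4·2 + 1/4·2 + 1/4·2 + 1/16·4 = 2.375 bits.

2.375 bits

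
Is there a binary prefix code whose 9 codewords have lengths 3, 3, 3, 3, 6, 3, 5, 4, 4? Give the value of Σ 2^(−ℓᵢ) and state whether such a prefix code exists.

0.796875; yes

With common denominator 2^6 = 64: Σ 2^(−ℓᵢ) = 8/64 + 8/64 + 8/64 + 8/64 + 1/64 + 8/64 + 2/64 + 4/64 + 4/64 = 51/64 = 0.796875.
Kraft's inequality requires Σ ≤ 1; here Σ = 0.796875 ≤ 1, so such a prefix code exists.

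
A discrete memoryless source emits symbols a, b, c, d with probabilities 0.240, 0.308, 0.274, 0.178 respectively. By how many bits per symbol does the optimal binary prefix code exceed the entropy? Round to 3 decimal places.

Entropy H = −Σ p log₂ p ≈ 1.9724 bits.
Huffman merges: 89/500+6/25→209/500; 137/500+77/250→291/500; 209/500+291/500→1. L = 2 ≈ 2.0000.
L − H = 2.0000 − 1.9724 = 0.028 bits.

0.028 bits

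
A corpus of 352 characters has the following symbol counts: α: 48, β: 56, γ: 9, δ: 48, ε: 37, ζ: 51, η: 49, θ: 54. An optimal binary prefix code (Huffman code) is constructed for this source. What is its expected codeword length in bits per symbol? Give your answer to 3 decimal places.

Probabilities are the counts divided by 352.
Repeatedly combine the two least-probable nodes; the expected code length is the sum of the merged weights.
merge 9/352 + 37/352 → 23/176
merge 23/176 + 3/22 → 47/176
merge 3/22 + 49/352 → 97/352
merge 51/352 + 27/176 → 105/352
merge 7/44 + 47/176 → 75/176
merge 97/352 + 105/352 → 101/176
merge 75/176 + 101/176 → 1
L = 23/176 + 47/176 + 97/352 + 105/352 + 75/176 + 101/176 + 1 = 523/176 ≈ 2.972 bits/symbol.

2.972 bits/symbol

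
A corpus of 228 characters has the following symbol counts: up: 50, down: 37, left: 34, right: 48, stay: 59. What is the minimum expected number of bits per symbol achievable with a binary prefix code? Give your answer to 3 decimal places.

2.311 bits/symbol

Probabilities are the counts divided by 228.
Repeatedly combine the two least-probable nodes; the expected code length is the sum of the merged weights.
merge 17/114 + 37/228 → 71/228
merge 4/19 + 25/114 → 49/114
merge 59/228 + 71/228 → 65/114
merge 49/114 + 65/114 → 1
L = 71/228 + 49/114 + 65/114 + 1 = 527/228 ≈ 2.311 bits/symbol.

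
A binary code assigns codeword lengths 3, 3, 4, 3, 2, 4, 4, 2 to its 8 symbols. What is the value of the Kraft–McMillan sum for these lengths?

With common denominator 2^4 = 16: Σ 2^(−ℓᵢ) = 2/16 + 2/16 + 1/16 + 2/16 + 4/16 + 1/16 + 1/16 + 4/16 = 17/16 = 1.0625.

1.0625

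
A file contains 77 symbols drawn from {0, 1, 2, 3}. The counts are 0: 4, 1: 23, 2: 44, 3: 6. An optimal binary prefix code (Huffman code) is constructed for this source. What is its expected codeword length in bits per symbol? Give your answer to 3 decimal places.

Probabilities are the counts divided by 77.
Repeatedly combine the two least-probable nodes; the expected code length is the sum of the merged weights.
merge 4/77 + 6/77 → 10/77
merge 10/77 + 23/77 → 3/7
merge 3/7 + 4/7 → 1
L = 10/77 + 3/7 + 1 = 120/77 ≈ 1.558 bits/symbol.

1.558 bits/symbol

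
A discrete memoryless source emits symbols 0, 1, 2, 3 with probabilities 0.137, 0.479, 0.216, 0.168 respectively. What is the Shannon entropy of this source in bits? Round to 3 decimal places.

H = −Σ pᵢ log₂ pᵢ.
−0.137·log₂(0.137) = 0.3929
−0.479·log₂(0.479) = 0.5087
−0.216·log₂(0.216) = 0.4776
−0.168·log₂(0.168) = 0.4323
Sum ≈ 1.8114 → 1.811 bits.

1.811 bits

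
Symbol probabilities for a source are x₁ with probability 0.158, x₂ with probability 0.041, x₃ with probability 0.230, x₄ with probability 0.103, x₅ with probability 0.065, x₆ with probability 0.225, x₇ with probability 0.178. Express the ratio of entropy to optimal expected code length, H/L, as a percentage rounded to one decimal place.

Entropy H = −Σ p log₂ p ≈ 2.6187 bits.
Huffman merges: 41/1000+13/200→53/500; 103/1000+53/500→209/1000; 79/500+89/500→42/125; 209/1000+9/40→217/500; 23/100+42/125→283/500; 217/500+283/500→1. L = 2651/1000 ≈ 2.6510.
Efficiency = H/L = 2.6187/2.6510 = 98.8%.

98.8%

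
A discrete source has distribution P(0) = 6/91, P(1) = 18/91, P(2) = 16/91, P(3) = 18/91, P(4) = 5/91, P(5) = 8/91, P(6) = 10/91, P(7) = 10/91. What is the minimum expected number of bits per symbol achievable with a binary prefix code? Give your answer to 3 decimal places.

2.923 bits/symbol

Repeatedly combine the two least-probable nodes; the expected code length is the sum of the merged weights.
merge 5/91 + 6/91 → 11/91
merge 8/91 + 10/91 → 18/91
merge 10/91 + 11/91 → 3/13
merge 16/91 + 18/91 → 34/91
merge 18/91 + 18/91 → 36/91
merge 3/13 + 34/91 → 55/91
merge 36/91 + 55/91 → 1
L = 11/91 + 18/91 + 3/13 + 34/91 + 36/91 + 55/91 + 1 = 38/13 ≈ 2.923 bits/symbol.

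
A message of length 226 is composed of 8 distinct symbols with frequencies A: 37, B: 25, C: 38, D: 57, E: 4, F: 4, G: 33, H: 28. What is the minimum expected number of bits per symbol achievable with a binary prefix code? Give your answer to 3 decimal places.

Probabilities are the counts divided by 226.
Repeatedly combine the two least-probable nodes; the expected code length is the sum of the merged weights.
merge 2/113 + 2/113 → 4/113
merge 4/113 + 25/226 → 33/226
merge 14/113 + 33/226 → 61/226
merge 33/226 + 37/226 → 35/113
merge 19/113 + 57/226 → 95/226
merge 61/226 + 35/113 → 131/226
merge 95/226 + 131/226 → 1
L = 4/113 + 33/226 + 61/226 + 35/113 + 95/226 + 131/226 + 1 = 312/113 ≈ 2.761 bits/symbol.

2.761 bits/symbol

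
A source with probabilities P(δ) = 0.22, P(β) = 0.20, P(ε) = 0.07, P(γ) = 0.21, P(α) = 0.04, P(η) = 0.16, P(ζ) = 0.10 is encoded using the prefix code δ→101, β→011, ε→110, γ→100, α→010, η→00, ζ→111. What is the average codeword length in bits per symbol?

L̄ = Σ pᵢ·ℓᵢ = 0.22·3 + 0.20·3 + 0.07·3 + 0.21·3 + 0.04·3 + 0.16·2 + 0.10·3 = 2.84 bits/symbol.

2.84 bits/symbol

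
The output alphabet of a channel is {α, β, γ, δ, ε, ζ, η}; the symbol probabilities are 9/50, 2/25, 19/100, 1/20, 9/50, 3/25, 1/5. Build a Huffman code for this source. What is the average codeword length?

2.74 bits/symbol

Repeatedly combine the two least-probable nodes; the expected code length is the sum of the merged weights.
merge 1/20 + 2/25 → 13/100
merge 3/25 + 13/100 → 1/4
merge 9/50 + 9/50 → 9/25
merge 19/100 + 1/5 → 39/100
merge 1/4 + 9/25 → 61/100
merge 39/100 + 61/100 → 1
L = 13/100 + 1/4 + 9/25 + 39/100 + 61/100 + 1 = 137/50 = 2.74 bits/symbol.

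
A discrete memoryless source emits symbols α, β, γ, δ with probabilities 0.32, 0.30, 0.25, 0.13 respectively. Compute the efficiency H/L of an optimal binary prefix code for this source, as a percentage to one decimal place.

Entropy H = −Σ p log₂ p ≈ 1.9298 bits.
Huffman merges: 13/100+1/4→19/50; 3/10+8/25→31/50; 19/50+31/50→1. L = 2 ≈ 2.0000.
Efficiency = H/L = 1.9298/2.0000 = 96.5%.

96.5%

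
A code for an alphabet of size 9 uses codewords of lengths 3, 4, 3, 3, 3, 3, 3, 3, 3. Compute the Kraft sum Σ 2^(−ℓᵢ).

With common denominator 2^4 = 16: Σ 2^(−ℓᵢ) = 2/16 + 1/16 + 2/16 + 2/16 + 2/16 + 2/16 + 2/16 + 2/16 + 2/16 = 17/16 = 1.0625.

1.0625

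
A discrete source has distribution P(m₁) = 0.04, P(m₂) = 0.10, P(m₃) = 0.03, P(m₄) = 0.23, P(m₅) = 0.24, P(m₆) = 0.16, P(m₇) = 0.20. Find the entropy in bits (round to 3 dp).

2.539 bits

H = −Σ pᵢ log₂ pᵢ.
−0.04·log₂(0.04) = 0.1858
−0.10·log₂(0.10) = 0.3322
−0.03·log₂(0.03) = 0.1518
−0.23·log₂(0.23) = 0.4877
−0.24·log₂(0.24) = 0.4941
−0.16·log₂(0.16) = 0.4230
−0.20·log₂(0.20) = 0.4644
Sum ≈ 2.5389 → 2.539 bits.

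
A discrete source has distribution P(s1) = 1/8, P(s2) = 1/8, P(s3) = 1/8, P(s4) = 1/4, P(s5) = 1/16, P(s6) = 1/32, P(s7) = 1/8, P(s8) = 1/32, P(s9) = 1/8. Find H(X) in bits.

2.9375 bits

Each probability is a power of 1/2, so log₂(1/p) is an integer.
H = Σ p·log₂(1/p) = 1/8·3 + 1/8·3 + 1/8·3 + 1/4·2 + 1/16·4 + 1/32·5 + 1/8·3 + 1/32·5 + 1/8·3 = 2.9375 bits.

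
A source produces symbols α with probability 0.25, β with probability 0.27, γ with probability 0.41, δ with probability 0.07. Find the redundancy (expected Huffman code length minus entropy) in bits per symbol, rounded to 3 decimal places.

Entropy H = −Σ p log₂ p ≈ 1.8060 bits.
Huffman merges: 7/100+1/4→8/25; 27/100+8/25→59/100; 41/100+59/100→1. L = 191/100 ≈ 1.9100.
L − H = 1.9100 − 1.8060 = 0.104 bits.

0.104 bits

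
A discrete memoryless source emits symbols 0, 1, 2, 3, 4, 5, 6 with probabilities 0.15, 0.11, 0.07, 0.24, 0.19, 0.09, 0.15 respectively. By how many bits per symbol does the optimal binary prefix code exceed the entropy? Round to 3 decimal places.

Entropy H = −Σ p log₂ p ≈ 2.7019 bits.
Huffman merges: 7/100+9/100→4/25; 11/100+3/20→13/50; 3/20+4/25→31/100; 19/100+6/25→43/100; 13/50+31/100→57/100; 43/100+57/100→1. L = 273/100 ≈ 2.7300.
L − H = 2.7300 − 2.7019 = 0.028 bits.

0.028 bits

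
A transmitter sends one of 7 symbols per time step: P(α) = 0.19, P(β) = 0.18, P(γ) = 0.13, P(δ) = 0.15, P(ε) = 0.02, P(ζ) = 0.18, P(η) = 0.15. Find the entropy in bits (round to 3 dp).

H = −Σ pᵢ log₂ pᵢ.
−0.19·log₂(0.19) = 0.4552
−0.18·log₂(0.18) = 0.4453
−0.13·log₂(0.13) = 0.3826
−0.15·log₂(0.15) = 0.4105
−0.02·log₂(0.02) = 0.1129
−0.18·log₂(0.18) = 0.4453
−0.15·log₂(0.15) = 0.4105
Sum ≈ 2.6625 → 2.662 bits.

2.662 bits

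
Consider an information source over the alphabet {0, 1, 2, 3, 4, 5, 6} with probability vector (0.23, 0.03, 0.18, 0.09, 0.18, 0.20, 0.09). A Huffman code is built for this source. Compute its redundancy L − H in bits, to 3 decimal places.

0.070 bits

Entropy H = −Σ p log₂ p ≈ 2.6197 bits.
Huffman merges: 3/100+9/100→3/25; 9/100+3/25→21/100; 9/50+9/50→9/25; 1/5+21/100→41/100; 23/100+9/25→59/100; 41/100+59/100→1. L = 269/100 ≈ 2.6900.
L − H = 2.6900 − 2.6197 = 0.070 bits.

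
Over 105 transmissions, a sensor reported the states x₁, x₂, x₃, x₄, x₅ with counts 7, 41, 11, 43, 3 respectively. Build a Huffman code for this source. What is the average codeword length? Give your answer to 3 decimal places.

1.886 bits/symbol

Probabilities are the counts divided by 105.
Repeatedly combine the two least-probable nodes; the expected code length is the sum of the merged weights.
merge 1/35 + 1/15 → 2/21
merge 2/21 + 11/105 → 1/5
merge 1/5 + 41/105 → 62/105
merge 43/105 + 62/105 → 1
L = 2/21 + 1/5 + 62/105 + 1 = 66/35 ≈ 1.886 bits/symbol.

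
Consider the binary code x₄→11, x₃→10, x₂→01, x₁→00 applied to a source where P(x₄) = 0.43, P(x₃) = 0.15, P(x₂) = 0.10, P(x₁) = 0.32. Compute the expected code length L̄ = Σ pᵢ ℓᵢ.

L̄ = Σ pᵢ·ℓᵢ = 0.43·2 + 0.15·2 + 0.10·2 + 0.32·2 = 2 bits/symbol.

2 bits/symbol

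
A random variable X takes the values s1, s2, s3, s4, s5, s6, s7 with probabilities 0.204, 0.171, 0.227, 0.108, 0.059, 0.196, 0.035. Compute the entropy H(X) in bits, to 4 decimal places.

2.6069 bits

H = −Σ pᵢ log₂ pᵢ.
−0.204·log₂(0.204) = 0.4678
−0.171·log₂(0.171) = 0.4357
−0.227·log₂(0.227) = 0.4856
−0.108·log₂(0.108) = 0.3468
−0.059·log₂(0.059) = 0.2409
−0.196·log₂(0.196) = 0.4608
−0.035·log₂(0.035) = 0.1693
Sum ≈ 2.6069 → 2.6069 bits.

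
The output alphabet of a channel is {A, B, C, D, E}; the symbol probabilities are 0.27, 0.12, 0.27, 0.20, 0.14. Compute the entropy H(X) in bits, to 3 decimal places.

2.249 bits

H = −Σ pᵢ log₂ pᵢ.
−0.27·log₂(0.27) = 0.5100
−0.12·log₂(0.12) = 0.3671
−0.27·log₂(0.27) = 0.5100
−0.20·log₂(0.20) = 0.4644
−0.14·log₂(0.14) = 0.3971
Sum ≈ 2.2486 → 2.249 bits.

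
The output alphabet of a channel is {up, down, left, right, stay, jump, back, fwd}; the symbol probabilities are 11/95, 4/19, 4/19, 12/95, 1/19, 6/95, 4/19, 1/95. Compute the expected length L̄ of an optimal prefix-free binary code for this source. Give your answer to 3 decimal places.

Repeatedly combine the two least-probable nodes; the expected code length is the sum of the merged weights.
merge 1/95 + 1/19 → 6/95
merge 6/95 + 6/95 → 12/95
merge 11/95 + 12/95 → 23/95
merge 12/95 + 4/19 → 32/95
merge 4/19 + 4/19 → 8/19
merge 23/95 + 32/95 → 11/19
merge 8/19 + 11/19 → 1
L = 6/95 + 12/95 + 23/95 + 32/95 + 8/19 + 11/19 + 1 = 263/95 ≈ 2.768 bits/symbol.

2.768 bits/symbol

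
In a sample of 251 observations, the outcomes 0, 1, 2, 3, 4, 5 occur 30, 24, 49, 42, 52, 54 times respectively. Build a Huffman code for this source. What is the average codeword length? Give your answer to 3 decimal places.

Probabilities are the counts divided by 251.
Repeatedly combine the two least-probable nodes; the expected code length is the sum of the merged weights.
merge 24/251 + 30/251 → 54/251
merge 42/251 + 49/251 → 91/251
merge 52/251 + 54/251 → 106/251
merge 54/251 + 91/251 → 145/251
merge 106/251 + 145/251 → 1
L = 54/251 + 91/251 + 106/251 + 145/251 + 1 = 647/251 ≈ 2.578 bits/symbol.

2.578 bits/symbol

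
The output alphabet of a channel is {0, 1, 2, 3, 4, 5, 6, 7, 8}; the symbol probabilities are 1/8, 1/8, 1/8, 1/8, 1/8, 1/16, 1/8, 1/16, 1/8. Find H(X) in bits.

Each probability is a power of 1/2, so log₂(1/p) is an integer.
H = Σ p·log₂(1/p) = 1/8·3 + 1/8·3 + 1/8·3 + 1/8·3 + 1/8·3 + 1/16·4 + 1/8·3 + 1/16·4 + 1/8·3 = 3.125 bits.

3.125 bits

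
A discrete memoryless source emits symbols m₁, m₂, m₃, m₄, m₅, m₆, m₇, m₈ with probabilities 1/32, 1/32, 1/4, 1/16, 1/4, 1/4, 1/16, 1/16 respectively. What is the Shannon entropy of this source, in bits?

Each probability is a power of 1/2, so log₂(1/p) is an integer.
H = Σ p·log₂(1/p) = 1/32·5 + 1/32·5 + 1/4·2 + 1/16·4 + 1/4·2 + 1/4·2 + 1/16·4 + 1/16·4 = 2.5625 bits.

2.5625 bits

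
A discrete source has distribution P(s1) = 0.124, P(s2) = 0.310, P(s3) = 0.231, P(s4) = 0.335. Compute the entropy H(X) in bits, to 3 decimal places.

H = −Σ pᵢ log₂ pᵢ.
−0.124·log₂(0.124) = 0.3734
−0.310·log₂(0.310) = 0.5238
−0.231·log₂(0.231) = 0.4883
−0.335·log₂(0.335) = 0.5286
Sum ≈ 1.9141 → 1.914 bits.

1.914 bits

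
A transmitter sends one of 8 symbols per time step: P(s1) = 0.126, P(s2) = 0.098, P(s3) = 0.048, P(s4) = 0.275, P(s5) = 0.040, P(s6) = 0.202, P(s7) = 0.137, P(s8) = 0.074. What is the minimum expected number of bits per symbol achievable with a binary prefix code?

2.773 bits/symbol

Repeatedly combine the two least-probable nodes; the expected code length is the sum of the merged weights.
merge 1/25 + 6/125 → 11/125
merge 37/500 + 11/125 → 81/500
merge 49/500 + 63/500 → 28/125
merge 137/1000 + 81/500 → 299/1000
merge 101/500 + 28/125 → 213/500
merge 11/40 + 299/1000 → 287/500
merge 213/500 + 287/500 → 1
L = 11/125 + 81/500 + 28/125 + 299/1000 + 213/500 + 287/500 + 1 = 2773/1000 = 2.773 bits/symbol.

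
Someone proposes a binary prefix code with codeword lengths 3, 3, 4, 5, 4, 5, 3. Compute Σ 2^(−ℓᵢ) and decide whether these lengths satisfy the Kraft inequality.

0.5625; yes

With common denominator 2^5 = 32: Σ 2^(−ℓᵢ) = 4/32 + 4/32 + 2/32 + 1/32 + 2/32 + 1/32 + 4/32 = 18/32 = 0.5625.
Kraft's inequality requires Σ ≤ 1; here Σ = 0.5625 ≤ 1, so such a prefix code exists.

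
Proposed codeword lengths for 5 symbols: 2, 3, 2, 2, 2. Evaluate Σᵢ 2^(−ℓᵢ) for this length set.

With common denominator 2^3 = 8: Σ 2^(−ℓᵢ) = 2/8 + 1/8 + 2/8 + 2/8 + 2/8 = 9/8 = 1.125.

1.125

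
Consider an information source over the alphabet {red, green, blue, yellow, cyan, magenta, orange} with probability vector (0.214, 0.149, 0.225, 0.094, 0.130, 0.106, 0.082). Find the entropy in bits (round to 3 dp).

2.712 bits

H = −Σ pᵢ log₂ pᵢ.
−0.214·log₂(0.214) = 0.4760
−0.149·log₂(0.149) = 0.4092
−0.225·log₂(0.225) = 0.4842
−0.094·log₂(0.094) = 0.3207
−0.130·log₂(0.130) = 0.3826
−0.106·log₂(0.106) = 0.3432
−0.082·log₂(0.082) = 0.2959
Sum ≈ 2.7118 → 2.712 bits.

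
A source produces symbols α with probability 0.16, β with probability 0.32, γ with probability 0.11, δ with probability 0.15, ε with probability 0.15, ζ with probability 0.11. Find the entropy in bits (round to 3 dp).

H = −Σ pᵢ log₂ pᵢ.
−0.16·log₂(0.16) = 0.4230
−0.32·log₂(0.32) = 0.5260
−0.11·log₂(0.11) = 0.3503
−0.15·log₂(0.15) = 0.4105
−0.15·log₂(0.15) = 0.4105
−0.11·log₂(0.11) = 0.3503
Sum ≈ 2.4707 → 2.471 bits.

2.471 bits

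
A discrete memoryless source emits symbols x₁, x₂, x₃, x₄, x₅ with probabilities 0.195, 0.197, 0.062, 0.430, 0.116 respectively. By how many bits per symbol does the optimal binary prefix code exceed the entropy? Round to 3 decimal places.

0.067 bits

Entropy H = −Σ p log₂ p ≈ 2.0544 bits.
Huffman merges: 31/500+29/250→89/500; 89/500+39/200→373/1000; 197/1000+373/1000→57/100; 43/100+57/100→1. L = 2121/1000 ≈ 2.1210.
L − H = 2.1210 − 2.0544 = 0.067 bits.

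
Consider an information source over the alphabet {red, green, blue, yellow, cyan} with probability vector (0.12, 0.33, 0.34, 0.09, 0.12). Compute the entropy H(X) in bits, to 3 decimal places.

2.104 bits

H = −Σ pᵢ log₂ pᵢ.
−0.12·log₂(0.12) = 0.3671
−0.33·log₂(0.33) = 0.5278
−0.34·log₂(0.34) = 0.5292
−0.09·log₂(0.09) = 0.3127
−0.12·log₂(0.12) = 0.3671
Sum ≈ 2.1038 → 2.104 bits.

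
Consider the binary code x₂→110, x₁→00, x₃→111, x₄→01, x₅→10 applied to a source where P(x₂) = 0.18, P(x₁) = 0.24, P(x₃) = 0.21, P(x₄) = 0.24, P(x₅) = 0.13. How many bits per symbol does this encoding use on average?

L̄ = Σ pᵢ·ℓᵢ = 0.18·3 + 0.24·2 + 0.21·3 + 0.24·2 + 0.13·2 = 2.39 bits/symbol.

2.39 bits/symbol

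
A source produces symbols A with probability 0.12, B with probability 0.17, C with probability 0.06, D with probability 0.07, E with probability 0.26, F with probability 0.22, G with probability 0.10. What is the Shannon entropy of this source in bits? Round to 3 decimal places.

2.632 bits

H = −Σ pᵢ log₂ pᵢ.
−0.12·log₂(0.12) = 0.3671
−0.17·log₂(0.17) = 0.4346
−0.06·log₂(0.06) = 0.2435
−0.07·log₂(0.07) = 0.2686
−0.26·log₂(0.26) = 0.5053
−0.22·log₂(0.22) = 0.4806
−0.10·log₂(0.10) = 0.3322
Sum ≈ 2.6318 → 2.632 bits.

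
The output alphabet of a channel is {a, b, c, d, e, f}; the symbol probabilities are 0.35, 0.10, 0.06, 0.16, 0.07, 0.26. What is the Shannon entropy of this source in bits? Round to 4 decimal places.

H = −Σ pᵢ log₂ pᵢ.
−0.35·log₂(0.35) = 0.5301
−0.10·log₂(0.10) = 0.3322
−0.06·log₂(0.06) = 0.2435
−0.16·log₂(0.16) = 0.4230
−0.07·log₂(0.07) = 0.2686
−0.26·log₂(0.26) = 0.5053
Sum ≈ 2.3027 → 2.3027 bits.

2.3027 bits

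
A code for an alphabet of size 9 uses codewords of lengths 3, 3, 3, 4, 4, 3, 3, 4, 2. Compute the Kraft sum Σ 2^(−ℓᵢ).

1.0625

With common denominator 2^4 = 16: Σ 2^(−ℓᵢ) = 2/16 + 2/16 + 2/16 + 1/16 + 1/16 + 2/16 + 2/16 + 1/16 + 4/16 = 17/16 = 1.0625.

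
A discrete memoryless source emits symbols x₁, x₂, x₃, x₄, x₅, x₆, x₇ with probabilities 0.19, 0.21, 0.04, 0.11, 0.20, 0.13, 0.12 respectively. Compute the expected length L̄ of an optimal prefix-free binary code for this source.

Repeatedly combine the two least-probable nodes; the expected code length is the sum of the merged weights.
merge 1/25 + 11/100 → 3/20
merge 3/25 + 13/100 → 1/4
merge 3/20 + 19/100 → 17/50
merge 1/5 + 21/100 → 41/100
merge 1/4 + 17/50 → 59/100
merge 41/100 + 59/100 → 1
L = 3/20 + 1/4 + 17/50 + 41/100 + 59/100 + 1 = 137/50 = 2.74 bits/symbol.

2.74 bits/symbol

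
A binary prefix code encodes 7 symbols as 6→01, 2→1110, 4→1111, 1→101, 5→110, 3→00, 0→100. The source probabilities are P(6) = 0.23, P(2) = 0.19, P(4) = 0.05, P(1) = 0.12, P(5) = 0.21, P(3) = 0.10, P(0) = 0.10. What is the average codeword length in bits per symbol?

2.91 bits/symbol

L̄ = Σ pᵢ·ℓᵢ = 0.23·2 + 0.19·4 + 0.05·4 + 0.12·3 + 0.21·3 + 0.10·2 + 0.10·3 = 2.91 bits/symbol.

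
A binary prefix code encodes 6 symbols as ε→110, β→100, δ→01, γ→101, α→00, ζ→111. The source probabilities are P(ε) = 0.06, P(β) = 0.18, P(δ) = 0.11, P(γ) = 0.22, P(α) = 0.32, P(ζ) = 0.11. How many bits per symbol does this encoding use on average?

L̄ = Σ pᵢ·ℓᵢ = 0.06·3 + 0.18·3 + 0.11·2 + 0.22·3 + 0.32·2 + 0.11·3 = 2.57 bits/symbol.

2.57 bits/symbol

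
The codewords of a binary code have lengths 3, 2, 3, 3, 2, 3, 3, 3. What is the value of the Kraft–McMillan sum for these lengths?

1.25

With common denominator 2^3 = 8: Σ 2^(−ℓᵢ) = 1/8 + 2/8 + 1/8 + 1/8 + 2/8 + 1/8 + 1/8 + 1/8 = 10/8 = 1.25.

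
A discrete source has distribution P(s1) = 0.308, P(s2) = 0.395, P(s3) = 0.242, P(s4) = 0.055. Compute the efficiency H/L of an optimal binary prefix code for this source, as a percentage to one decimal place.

93.5%

Entropy H = −Σ p log₂ p ≈ 1.7781 bits.
Huffman merges: 11/200+121/500→297/1000; 297/1000+77/250→121/200; 79/200+121/200→1. L = 951/500 ≈ 1.9020.
Efficiency = H/L = 1.7781/1.9020 = 93.5%.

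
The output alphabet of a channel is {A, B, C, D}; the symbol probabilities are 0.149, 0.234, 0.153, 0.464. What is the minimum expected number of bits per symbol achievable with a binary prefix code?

1.838 bits/symbol

Repeatedly combine the two least-probable nodes; the expected code length is the sum of the merged weights.
merge 149/1000 + 153/1000 → 151/500
merge 117/500 + 151/500 → 67/125
merge 58/125 + 67/125 → 1
L = 151/500 + 67/125 + 1 = 919/500 = 1.838 bits/symbol.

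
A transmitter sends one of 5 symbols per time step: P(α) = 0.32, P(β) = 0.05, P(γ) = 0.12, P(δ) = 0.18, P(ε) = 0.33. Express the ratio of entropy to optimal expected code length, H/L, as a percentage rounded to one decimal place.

96.0%

Entropy H = −Σ p log₂ p ≈ 2.0823 bits.
Huffman merges: 1/20+3/25→17/100; 17/100+9/50→7/20; 8/25+33/100→13/20; 7/20+13/20→1. L = 217/100 ≈ 2.1700.
Efficiency = H/L = 2.0823/2.1700 = 96.0%.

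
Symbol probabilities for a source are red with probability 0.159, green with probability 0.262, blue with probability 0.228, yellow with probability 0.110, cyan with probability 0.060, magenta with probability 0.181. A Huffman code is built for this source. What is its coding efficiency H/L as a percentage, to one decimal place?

98.2%

Entropy H = −Σ p log₂ p ≈ 2.4545 bits.
Huffman merges: 3/50+11/100→17/100; 159/1000+17/100→329/1000; 181/1000+57/250→409/1000; 131/500+329/1000→591/1000; 409/1000+591/1000→1. L = 2499/1000 ≈ 2.4990.
Efficiency = H/L = 2.4545/2.4990 = 98.2%.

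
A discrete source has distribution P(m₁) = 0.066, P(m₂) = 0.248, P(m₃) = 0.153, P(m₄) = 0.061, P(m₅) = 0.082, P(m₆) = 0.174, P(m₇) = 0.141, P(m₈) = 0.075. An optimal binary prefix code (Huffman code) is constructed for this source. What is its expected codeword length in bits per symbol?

2.862 bits/symbol

Repeatedly combine the two least-probable nodes; the expected code length is the sum of the merged weights.
merge 61/1000 + 33/500 → 127/1000
merge 3/40 + 41/500 → 157/1000
merge 127/1000 + 141/1000 → 67/250
merge 153/1000 + 157/1000 → 31/100
merge 87/500 + 31/125 → 211/500
merge 67/250 + 31/100 → 289/500
merge 211/500 + 289/500 → 1
L = 127/1000 + 157/1000 + 67/250 + 31/100 + 211/500 + 289/500 + 1 = 1431/500 = 2.862 bits/symbol.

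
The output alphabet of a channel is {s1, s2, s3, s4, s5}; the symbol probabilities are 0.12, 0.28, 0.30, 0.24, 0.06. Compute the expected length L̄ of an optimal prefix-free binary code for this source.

Repeatedly combine the two least-probable nodes; the expected code length is the sum of the merged weights.
merge 3/50 + 3/25 → 9/50
merge 9/50 + 6/25 → 21/50
merge 7/25 + 3/10 → 29/50
merge 21/50 + 29/50 → 1
L = 9/50 + 21/50 + 29/50 + 1 = 109/50 = 2.18 bits/symbol.

2.18 bits/symbol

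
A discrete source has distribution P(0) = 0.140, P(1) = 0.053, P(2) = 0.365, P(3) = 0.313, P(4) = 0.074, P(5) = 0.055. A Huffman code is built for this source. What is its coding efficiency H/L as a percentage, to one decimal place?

97.2%

Entropy H = −Σ p log₂ p ≈ 2.1851 bits.
Huffman merges: 53/1000+11/200→27/250; 37/500+27/250→91/500; 7/50+91/500→161/500; 313/1000+161/500→127/200; 73/200+127/200→1. L = 2247/1000 ≈ 2.2470.
Efficiency = H/L = 2.1851/2.2470 = 97.2%.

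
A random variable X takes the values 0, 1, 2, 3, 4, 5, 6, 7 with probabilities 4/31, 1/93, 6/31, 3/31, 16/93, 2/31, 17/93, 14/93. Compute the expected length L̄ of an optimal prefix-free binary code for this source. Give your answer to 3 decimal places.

2.871 bits/symbol

Repeatedly combine the two least-probable nodes; the expected code length is the sum of the merged weights.
merge 1/93 + 2/31 → 7/93
merge 7/93 + 3/31 → 16/93
merge 4/31 + 14/93 → 26/93
merge 16/93 + 16/93 → 32/93
merge 17/93 + 6/31 → 35/93
merge 26/93 + 32/93 → 58/93
merge 35/93 + 58/93 → 1
L = 7/93 + 16/93 + 26/93 + 32/93 + 35/93 + 58/93 + 1 = 89/31 ≈ 2.871 bits/symbol.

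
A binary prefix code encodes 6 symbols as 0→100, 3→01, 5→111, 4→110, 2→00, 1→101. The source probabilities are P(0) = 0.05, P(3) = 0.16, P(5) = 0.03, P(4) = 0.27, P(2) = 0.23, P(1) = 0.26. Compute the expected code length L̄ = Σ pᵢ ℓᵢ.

2.61 bits/symbol

L̄ = Σ pᵢ·ℓᵢ = 0.05·3 + 0.16·2 + 0.03·3 + 0.27·3 + 0.23·2 + 0.26·3 = 2.61 bits/symbol.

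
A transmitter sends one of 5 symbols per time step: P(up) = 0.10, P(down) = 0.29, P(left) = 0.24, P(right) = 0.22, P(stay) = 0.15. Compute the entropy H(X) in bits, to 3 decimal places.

2.235 bits

H = −Σ pᵢ log₂ pᵢ.
−0.10·log₂(0.10) = 0.3322
−0.29·log₂(0.29) = 0.5179
−0.24·log₂(0.24) = 0.4941
−0.22·log₂(0.22) = 0.4806
−0.15·log₂(0.15) = 0.4105
Sum ≈ 2.2353 → 2.235 bits.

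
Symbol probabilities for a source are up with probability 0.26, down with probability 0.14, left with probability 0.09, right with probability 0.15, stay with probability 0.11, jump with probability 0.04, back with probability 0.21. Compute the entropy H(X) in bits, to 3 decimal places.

H = −Σ pᵢ log₂ pᵢ.
−0.26·log₂(0.26) = 0.5053
−0.14·log₂(0.14) = 0.3971
−0.09·log₂(0.09) = 0.3127
−0.15·log₂(0.15) = 0.4105
−0.11·log₂(0.11) = 0.3503
−0.04·log₂(0.04) = 0.1858
−0.21·log₂(0.21) = 0.4728
Sum ≈ 2.6345 → 2.634 bits.

2.634 bits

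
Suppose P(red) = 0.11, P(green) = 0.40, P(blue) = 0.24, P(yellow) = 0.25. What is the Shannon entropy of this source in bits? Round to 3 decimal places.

H = −Σ pᵢ log₂ pᵢ.
−0.11·log₂(0.11) = 0.3503
−0.40·log₂(0.40) = 0.5288
−0.24·log₂(0.24) = 0.4941
−0.25·log₂(0.25) = 0.5000
Sum ≈ 1.8732 → 1.873 bits.

1.873 bits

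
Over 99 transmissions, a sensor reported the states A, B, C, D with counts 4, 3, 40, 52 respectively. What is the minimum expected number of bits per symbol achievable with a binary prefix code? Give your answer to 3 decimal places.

Probabilities are the counts divided by 99.
Repeatedly combine the two least-probable nodes; the expected code length is the sum of the merged weights.
merge 1/33 + 4/99 → 7/99
merge 7/99 + 40/99 → 47/99
merge 47/99 + 52/99 → 1
L = 7/99 + 47/99 + 1 = 17/11 ≈ 1.545 bits/symbol.

1.545 bits/symbol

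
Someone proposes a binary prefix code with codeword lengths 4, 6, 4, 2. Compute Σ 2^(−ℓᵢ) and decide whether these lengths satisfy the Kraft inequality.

With common denominator 2^6 = 64: Σ 2^(−ℓᵢ) = 4/64 + 1/64 + 4/64 + 16/64 = 25/64 = 0.390625.
Kraft's inequality requires Σ ≤ 1; here Σ = 0.390625 ≤ 1, so such a prefix code exists.

0.390625; yes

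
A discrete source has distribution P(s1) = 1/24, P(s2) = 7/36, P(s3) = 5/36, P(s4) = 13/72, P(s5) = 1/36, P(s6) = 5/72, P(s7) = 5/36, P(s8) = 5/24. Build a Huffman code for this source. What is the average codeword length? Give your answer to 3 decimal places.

2.806 bits/symbol

Repeatedly combine the two least-probable nodes; the expected code length is the sum of the merged weights.
merge 1/36 + 1/24 → 5/72
merge 5/72 + 5/72 → 5/36
merge 5/36 + 5/36 → 5/18
merge 5/36 + 13/72 → 23/72
merge 7/36 + 5/24 → 29/72
merge 5/18 + 23/72 → 43/72
merge 29/72 + 43/72 → 1
L = 5/72 + 5/36 + 5/18 + 23/72 + 29/72 + 43/72 + 1 = 101/36 ≈ 2.806 bits/symbol.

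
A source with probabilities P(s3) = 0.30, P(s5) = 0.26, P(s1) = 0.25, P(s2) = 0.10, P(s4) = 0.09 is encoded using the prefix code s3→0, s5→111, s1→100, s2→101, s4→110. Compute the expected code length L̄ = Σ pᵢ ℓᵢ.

L̄ = Σ pᵢ·ℓᵢ = 0.30·1 + 0.26·3 + 0.25·3 + 0.10·3 + 0.09·3 = 2.4 bits/symbol.

2.4 bits/symbol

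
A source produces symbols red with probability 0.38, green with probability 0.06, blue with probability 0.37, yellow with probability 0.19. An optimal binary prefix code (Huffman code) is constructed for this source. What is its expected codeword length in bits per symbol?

1.87 bits/symbol

Repeatedly combine the two least-probable nodes; the expected code length is the sum of the merged weights.
merge 3/50 + 19/100 → 1/4
merge 1/4 + 37/100 → 31/50
merge 19/50 + 31/50 → 1
L = 1/4 + 31/50 + 1 = 187/100 = 1.87 bits/symbol.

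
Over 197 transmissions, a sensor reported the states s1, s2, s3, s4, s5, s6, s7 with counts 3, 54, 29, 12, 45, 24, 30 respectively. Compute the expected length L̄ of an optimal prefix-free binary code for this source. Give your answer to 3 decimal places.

2.574 bits/symbol

Probabilities are the counts divided by 197.
Repeatedly combine the two least-probable nodes; the expected code length is the sum of the merged weights.
merge 3/197 + 12/197 → 15/197
merge 15/197 + 24/197 → 39/197
merge 29/197 + 30/197 → 59/197
merge 39/197 + 45/197 → 84/197
merge 54/197 + 59/197 → 113/197
merge 84/197 + 113/197 → 1
L = 15/197 + 39/197 + 59/197 + 84/197 + 113/197 + 1 = 507/197 ≈ 2.574 bits/symbol.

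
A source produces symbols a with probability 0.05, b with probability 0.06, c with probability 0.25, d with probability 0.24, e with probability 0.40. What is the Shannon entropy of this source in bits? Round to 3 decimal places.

1.983 bits

H = −Σ pᵢ log₂ pᵢ.
−0.05·log₂(0.05) = 0.2161
−0.06·log₂(0.06) = 0.2435
−0.25·log₂(0.25) = 0.5000
−0.24·log₂(0.24) = 0.4941
−0.40·log₂(0.40) = 0.5288
Sum ≈ 1.9825 → 1.983 bits.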